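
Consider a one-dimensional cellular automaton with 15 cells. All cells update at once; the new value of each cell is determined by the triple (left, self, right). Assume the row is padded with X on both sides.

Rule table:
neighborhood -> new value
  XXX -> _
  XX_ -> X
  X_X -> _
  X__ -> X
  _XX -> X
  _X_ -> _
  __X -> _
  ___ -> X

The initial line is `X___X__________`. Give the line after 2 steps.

XXX__XXXXXXXXX_
__XX_X_______X_

__XX_X_______X_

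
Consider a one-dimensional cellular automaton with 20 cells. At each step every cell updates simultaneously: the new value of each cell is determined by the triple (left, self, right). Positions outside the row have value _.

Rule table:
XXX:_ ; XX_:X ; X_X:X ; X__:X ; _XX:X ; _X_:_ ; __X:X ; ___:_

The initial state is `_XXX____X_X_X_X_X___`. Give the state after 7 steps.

step 1: XX_XX__X_X_X_X_X_X__
step 2: XXXXXXX_X_X_X_X_X_X_
step 3: X_____XX_X_X_X_X_X_X
step 4: _X___XXXX_X_X_X_X_X_
step 5: X_X_XX__XX_X_X_X_X_X
step 6: _X_XXXXXXXX_X_X_X_X_
step 7: X_XX______XX_X_X_X_X

X_XX______XX_X_X_X_X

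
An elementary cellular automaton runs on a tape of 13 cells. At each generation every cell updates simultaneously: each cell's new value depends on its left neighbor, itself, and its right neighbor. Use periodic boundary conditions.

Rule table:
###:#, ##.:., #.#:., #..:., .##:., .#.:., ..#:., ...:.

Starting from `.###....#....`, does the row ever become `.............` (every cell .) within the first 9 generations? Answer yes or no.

yes

..#..........
.............
all cells are . at generation 2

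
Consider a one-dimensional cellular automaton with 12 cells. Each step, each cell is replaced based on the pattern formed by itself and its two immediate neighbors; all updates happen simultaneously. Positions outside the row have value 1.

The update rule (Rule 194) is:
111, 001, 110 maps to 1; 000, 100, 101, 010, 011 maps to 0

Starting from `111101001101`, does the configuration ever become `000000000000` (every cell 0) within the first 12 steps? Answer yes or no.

no

step 1: 111100010100
step 2: 111100100001
step 3: 111101000010
step 4: 111100000100
step 5: 111100001001
step 6: 111100010010
step 7: 111100100100
step 8: 111101001001
step 9: 111100010010  (repeats step 6; period 3)
step 12: 111100010010
step 12 is 111100010010, still not uniform 0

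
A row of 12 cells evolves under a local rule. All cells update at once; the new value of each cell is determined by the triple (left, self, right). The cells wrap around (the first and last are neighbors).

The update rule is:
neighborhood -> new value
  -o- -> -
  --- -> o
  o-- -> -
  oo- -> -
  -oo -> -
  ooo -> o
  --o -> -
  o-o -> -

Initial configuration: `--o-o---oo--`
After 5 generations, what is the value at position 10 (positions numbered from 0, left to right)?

-

generation 1: o-----o----o
generation 2: --ooo---oo--
generation 3: o--o--o----o
generation 4: --------oo--
generation 5: ooooooo----o
position 10 holds -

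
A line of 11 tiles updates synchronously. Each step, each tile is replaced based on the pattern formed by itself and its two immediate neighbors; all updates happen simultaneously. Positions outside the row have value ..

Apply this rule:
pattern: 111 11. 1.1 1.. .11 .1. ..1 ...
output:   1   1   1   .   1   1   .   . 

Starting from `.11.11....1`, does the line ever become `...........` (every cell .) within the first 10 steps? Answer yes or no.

.11111....1
.11111....1  (fixed point — unchanged through step 10)
step 10 is .11111....1, still not uniform .

no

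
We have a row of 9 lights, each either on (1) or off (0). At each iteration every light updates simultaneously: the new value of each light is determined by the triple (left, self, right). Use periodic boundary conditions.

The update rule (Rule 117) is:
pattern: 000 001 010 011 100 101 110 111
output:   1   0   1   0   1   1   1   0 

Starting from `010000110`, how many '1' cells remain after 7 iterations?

5

011110011
100011001
111001100
001100110
100110011
110011000
011001110
count of 1: 5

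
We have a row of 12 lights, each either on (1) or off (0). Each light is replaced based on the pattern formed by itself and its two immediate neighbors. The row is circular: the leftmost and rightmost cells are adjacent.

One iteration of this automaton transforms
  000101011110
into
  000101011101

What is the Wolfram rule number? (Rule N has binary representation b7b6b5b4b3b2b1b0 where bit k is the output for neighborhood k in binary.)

156

position 8: 111 → 1  (bit 7 = 1)
position 10: 110 → 0  (bit 6 = 0)
position 4: 101 → 0  (bit 5 = 0)
position 11: 100 → 1  (bit 4 = 1)
position 7: 011 → 1  (bit 3 = 1)
position 3: 010 → 1  (bit 2 = 1)
position 2: 001 → 0  (bit 1 = 0)
position 0: 000 → 0  (bit 0 = 0)
bits b7..b0 = 10011100 = 156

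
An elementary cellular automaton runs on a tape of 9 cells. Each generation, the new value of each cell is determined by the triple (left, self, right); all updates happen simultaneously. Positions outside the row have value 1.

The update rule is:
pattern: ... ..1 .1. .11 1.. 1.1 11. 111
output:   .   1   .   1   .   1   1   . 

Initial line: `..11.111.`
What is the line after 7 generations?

...1.1111

generation 1: .11111.11
generation 2: 11...111.
generation 3: .1..11.11
generation 4: 1..11111.
generation 5: 1.11...11
generation 6: 1111..11.
generation 7: ...1.1111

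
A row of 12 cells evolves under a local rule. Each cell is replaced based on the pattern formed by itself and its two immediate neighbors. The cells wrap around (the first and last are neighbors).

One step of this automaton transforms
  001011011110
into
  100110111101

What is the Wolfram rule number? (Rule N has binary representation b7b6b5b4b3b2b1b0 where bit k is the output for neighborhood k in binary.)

position 8: 111 → 1  (bit 7 = 1)
position 5: 110 → 0  (bit 6 = 0)
position 3: 101 → 1  (bit 5 = 1)
position 11: 100 → 1  (bit 4 = 1)
position 4: 011 → 1  (bit 3 = 1)
position 2: 010 → 0  (bit 2 = 0)
position 1: 001 → 0  (bit 1 = 0)
position 0: 000 → 1  (bit 0 = 1)
bits b7..b0 = 10111001 = 185

185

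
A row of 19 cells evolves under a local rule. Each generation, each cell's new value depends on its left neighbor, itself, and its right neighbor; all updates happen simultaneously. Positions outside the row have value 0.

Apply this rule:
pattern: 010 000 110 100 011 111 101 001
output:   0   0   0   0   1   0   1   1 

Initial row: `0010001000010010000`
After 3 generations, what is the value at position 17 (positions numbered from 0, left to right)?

0

0100010000100100000
1000100001001000000
0001000010010000000
position 17 holds 0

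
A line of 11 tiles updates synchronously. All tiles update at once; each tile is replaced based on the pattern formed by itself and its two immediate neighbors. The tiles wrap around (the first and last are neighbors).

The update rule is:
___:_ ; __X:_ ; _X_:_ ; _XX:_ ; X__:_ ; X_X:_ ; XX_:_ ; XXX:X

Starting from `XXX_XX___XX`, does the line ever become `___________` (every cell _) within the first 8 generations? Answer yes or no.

yes

generation 1: XX________X
generation 2: X__________
generation 3: ___________
all cells are _ at generation 3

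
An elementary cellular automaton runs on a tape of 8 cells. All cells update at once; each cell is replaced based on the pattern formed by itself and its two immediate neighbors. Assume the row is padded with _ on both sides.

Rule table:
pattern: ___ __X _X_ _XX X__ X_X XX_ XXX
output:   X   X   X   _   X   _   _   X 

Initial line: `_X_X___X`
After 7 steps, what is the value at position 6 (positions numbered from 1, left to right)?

X

step 1: XX_XXXXX
step 2: ____XXX_
step 3: XXXX_X_X
step 4: _XX__X_X
step 5: X__XXX_X
step 6: XXX_X__X
step 7: _X__XXXX
position 6 holds X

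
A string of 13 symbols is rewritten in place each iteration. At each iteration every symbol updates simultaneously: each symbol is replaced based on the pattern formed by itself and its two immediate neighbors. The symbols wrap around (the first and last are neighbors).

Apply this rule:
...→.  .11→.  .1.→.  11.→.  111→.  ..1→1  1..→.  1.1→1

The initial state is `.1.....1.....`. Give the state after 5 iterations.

..1......1...

iteration 1: 1.....1......
iteration 2: .....1......1
iteration 3: ....1......1.
iteration 4: ...1......1..
iteration 5: ..1......1...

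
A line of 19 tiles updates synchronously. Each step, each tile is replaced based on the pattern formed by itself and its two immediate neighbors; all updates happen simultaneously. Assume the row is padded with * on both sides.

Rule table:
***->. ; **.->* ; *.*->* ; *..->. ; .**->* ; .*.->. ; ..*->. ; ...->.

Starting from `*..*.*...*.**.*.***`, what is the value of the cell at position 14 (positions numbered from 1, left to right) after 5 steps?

.

*...*.....****.**..
*.........*..****..
*............*..*..
*..................
*..................
position 14 holds .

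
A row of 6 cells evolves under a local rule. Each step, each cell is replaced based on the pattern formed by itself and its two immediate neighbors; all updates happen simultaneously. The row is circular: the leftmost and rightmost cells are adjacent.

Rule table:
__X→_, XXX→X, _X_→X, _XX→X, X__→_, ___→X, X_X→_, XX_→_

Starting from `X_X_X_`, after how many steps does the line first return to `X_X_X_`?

1

step 1: X_X_X_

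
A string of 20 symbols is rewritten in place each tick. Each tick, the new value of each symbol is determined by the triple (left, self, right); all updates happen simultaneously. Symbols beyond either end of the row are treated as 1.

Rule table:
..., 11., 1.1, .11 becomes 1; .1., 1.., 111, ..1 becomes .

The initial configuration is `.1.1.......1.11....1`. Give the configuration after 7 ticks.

1.11.1...111.11.1.11

1.1..11111..111.11.1
11...1...1..1.111111
.1.1...1.....11.....
1.1..1...111.11.111.
11.....1.1.111111.11
.1.111..1.11....111.
1.11.1...111.11.1.11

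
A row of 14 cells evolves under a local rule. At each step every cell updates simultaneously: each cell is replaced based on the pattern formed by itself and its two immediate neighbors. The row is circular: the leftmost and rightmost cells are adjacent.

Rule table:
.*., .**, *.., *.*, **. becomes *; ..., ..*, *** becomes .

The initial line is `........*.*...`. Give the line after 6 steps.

step 1: ........****..
step 2: ........*..**.
step 3: ........**.***
step 4: *.......****.*
step 5: **......*..***
step 6: .**.....**.*..

.**.....**.*..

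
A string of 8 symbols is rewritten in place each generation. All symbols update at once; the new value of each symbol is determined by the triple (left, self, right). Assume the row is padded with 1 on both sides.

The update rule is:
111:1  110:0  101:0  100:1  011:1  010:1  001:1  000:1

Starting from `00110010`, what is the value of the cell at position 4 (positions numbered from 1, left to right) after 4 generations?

1

generation 1: 11101110
generation 2: 11001100
generation 3: 10111011
generation 4: 00110011
position 4 holds 1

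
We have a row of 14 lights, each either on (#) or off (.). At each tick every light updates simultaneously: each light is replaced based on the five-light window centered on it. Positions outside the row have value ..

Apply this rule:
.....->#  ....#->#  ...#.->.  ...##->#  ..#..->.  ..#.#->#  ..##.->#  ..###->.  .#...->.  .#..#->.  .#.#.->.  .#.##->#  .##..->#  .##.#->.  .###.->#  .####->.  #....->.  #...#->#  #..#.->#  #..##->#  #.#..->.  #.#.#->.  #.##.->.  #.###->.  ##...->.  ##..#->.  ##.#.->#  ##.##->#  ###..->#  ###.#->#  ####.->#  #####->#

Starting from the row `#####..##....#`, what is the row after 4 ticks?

..###.###..#..
##.###.##.#...
#.#.###..#...#
#..#.##.#..#..

#..#.##.#..#..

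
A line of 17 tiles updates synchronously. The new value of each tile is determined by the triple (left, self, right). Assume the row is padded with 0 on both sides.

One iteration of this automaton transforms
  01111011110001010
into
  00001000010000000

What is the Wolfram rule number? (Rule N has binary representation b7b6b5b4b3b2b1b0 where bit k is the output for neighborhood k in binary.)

position 2: 111 → 0  (bit 7 = 0)
position 4: 110 → 1  (bit 6 = 1)
position 5: 101 → 0  (bit 5 = 0)
position 10: 100 → 0  (bit 4 = 0)
position 1: 011 → 0  (bit 3 = 0)
position 13: 010 → 0  (bit 2 = 0)
position 0: 001 → 0  (bit 1 = 0)
position 11: 000 → 0  (bit 0 = 0)
bits b7..b0 = 01000000 = 64

64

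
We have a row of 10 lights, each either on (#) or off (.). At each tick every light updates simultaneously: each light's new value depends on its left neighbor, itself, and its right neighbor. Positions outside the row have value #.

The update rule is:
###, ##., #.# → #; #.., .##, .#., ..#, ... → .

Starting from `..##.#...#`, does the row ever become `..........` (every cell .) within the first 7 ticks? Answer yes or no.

yes

...##.....
....#.....
..........
all cells are . at tick 3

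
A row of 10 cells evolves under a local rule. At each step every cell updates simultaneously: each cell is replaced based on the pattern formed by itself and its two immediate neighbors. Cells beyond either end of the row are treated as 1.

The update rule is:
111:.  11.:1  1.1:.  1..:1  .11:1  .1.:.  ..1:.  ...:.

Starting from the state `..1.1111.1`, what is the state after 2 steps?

11...1...1

step 1: 1...1..1.1
step 2: 11...1...1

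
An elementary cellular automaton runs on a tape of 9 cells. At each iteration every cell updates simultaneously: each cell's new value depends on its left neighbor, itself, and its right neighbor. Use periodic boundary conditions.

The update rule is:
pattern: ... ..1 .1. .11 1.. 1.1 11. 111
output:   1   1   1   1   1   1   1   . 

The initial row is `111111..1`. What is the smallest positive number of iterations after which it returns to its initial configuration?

2

.....1111
111111..1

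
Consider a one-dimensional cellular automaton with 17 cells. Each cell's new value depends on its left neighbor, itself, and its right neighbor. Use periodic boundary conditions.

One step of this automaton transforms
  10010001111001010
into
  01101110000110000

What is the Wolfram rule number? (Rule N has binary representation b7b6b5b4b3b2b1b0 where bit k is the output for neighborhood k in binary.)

position 8: 111 → 0  (bit 7 = 0)
position 10: 110 → 0  (bit 6 = 0)
position 14: 101 → 0  (bit 5 = 0)
position 1: 100 → 1  (bit 4 = 1)
position 7: 011 → 0  (bit 3 = 0)
position 0: 010 → 0  (bit 2 = 0)
position 2: 001 → 1  (bit 1 = 1)
position 5: 000 → 1  (bit 0 = 1)
bits b7..b0 = 00010011 = 19

19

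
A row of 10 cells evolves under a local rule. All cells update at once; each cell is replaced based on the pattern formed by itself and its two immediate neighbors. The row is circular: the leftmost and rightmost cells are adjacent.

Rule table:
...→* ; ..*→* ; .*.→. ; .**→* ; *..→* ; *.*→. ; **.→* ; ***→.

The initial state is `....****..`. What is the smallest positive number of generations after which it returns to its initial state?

*****..***
....****..

2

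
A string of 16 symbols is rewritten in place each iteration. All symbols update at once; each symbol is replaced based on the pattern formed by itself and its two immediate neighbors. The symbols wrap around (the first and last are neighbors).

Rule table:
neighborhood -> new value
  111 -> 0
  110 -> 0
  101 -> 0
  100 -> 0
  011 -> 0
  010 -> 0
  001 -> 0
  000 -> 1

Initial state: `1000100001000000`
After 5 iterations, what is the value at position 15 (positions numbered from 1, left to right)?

iteration 1: 0010001100011110
iteration 2: 1000100001000000  (repeats iteration 0; period 2)
iteration 5: 0010001100011110
position 15 holds 1

1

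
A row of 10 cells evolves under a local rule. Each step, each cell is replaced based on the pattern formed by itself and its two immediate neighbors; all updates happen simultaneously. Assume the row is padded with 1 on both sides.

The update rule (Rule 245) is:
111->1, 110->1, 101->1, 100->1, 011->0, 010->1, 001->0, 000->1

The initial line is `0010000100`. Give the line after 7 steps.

1111111011

1011110110
1101111011
1110111101
1111011110
1111101111
1111110111
1111111011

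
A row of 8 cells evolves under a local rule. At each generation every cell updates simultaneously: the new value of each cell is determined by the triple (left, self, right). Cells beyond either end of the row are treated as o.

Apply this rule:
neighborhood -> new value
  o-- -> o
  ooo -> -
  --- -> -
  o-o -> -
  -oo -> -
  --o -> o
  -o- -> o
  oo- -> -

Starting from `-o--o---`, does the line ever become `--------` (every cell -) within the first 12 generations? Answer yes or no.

yes

-ooooo-o
--------
all cells are - at generation 2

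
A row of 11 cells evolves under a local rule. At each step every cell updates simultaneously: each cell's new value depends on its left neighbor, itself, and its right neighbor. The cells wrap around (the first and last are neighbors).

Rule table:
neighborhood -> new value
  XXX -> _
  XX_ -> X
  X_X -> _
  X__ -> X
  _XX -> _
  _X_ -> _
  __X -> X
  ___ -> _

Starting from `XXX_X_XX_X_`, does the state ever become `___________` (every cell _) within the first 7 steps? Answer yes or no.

no

__X____X___
_X_X__X_X__
X___XX___X_
_X_X_XX_X__
X_____X__X_
_X___X_XX__
X_X_X___XX_
step 7 is X_X_X___XX_, still not uniform _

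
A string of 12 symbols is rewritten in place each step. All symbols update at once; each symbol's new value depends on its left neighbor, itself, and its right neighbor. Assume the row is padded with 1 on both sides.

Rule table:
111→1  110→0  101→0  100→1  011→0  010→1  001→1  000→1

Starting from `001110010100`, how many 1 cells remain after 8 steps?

3

110101110111
100100100011
011111111101
001111111000
110111110111
100011100011
011101011101
001001001000
count of 1: 3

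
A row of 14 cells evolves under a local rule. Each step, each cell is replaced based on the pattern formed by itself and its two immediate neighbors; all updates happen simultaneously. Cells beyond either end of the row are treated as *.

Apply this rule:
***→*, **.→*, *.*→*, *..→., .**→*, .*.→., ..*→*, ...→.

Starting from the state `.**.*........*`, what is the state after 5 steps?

step 1: ****........**
step 2: ****.......***
step 3: ****......****
step 4: ****.....*****
step 5: ****....******

****....******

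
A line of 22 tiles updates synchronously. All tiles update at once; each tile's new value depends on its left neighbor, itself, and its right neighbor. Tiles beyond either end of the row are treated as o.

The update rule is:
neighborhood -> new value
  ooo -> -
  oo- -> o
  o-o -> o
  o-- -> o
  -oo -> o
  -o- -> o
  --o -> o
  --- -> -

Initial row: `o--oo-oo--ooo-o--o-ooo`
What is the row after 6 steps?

ooooooooooo-oooooooo--
----------ooo------ooo
o--------oo-oo----oo--
oo------ooooooo--ooooo
-oo----oo-----oooo----
oooo--oooo---oo--oo--o

oooo--oooo---oo--oo--o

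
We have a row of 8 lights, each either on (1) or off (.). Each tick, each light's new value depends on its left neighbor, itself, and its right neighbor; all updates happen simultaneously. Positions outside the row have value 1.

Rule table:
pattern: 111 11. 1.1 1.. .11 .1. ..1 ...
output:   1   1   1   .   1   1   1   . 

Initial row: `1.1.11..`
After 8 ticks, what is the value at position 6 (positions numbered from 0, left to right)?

1

tick 1: 111111.1
tick 2: 11111111
tick 3: 11111111  (fixed point — unchanged through tick 8)
position 6 holds 1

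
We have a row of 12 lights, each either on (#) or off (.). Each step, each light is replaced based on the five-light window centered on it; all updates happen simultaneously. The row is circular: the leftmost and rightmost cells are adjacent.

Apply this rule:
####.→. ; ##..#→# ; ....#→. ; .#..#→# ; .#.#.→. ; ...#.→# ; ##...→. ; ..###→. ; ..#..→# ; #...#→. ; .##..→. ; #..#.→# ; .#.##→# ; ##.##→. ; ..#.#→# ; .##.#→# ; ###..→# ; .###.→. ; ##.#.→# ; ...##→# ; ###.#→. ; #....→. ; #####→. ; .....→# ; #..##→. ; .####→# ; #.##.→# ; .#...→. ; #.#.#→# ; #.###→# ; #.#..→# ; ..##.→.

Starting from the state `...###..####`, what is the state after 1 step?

..#..##..#.#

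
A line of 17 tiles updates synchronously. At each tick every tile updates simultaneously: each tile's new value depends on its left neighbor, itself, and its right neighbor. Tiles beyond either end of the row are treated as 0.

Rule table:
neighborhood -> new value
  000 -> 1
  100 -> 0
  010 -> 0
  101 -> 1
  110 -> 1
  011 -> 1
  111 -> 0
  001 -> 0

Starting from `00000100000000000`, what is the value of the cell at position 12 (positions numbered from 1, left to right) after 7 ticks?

1

tick 1: 11110001111111111
tick 2: 10010101000000001
tick 3: 00001010011111100
tick 4: 11100100010000101
tick 5: 10100001000110010
tick 6: 01001100010110000
tick 7: 00001101001110111
position 12 holds 1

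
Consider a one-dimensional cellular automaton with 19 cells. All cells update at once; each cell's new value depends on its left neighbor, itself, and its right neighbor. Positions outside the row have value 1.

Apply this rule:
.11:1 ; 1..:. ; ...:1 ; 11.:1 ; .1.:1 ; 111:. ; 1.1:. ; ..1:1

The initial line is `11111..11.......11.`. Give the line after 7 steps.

.1.11.1.1.1.1.1.11.

....1.111.11111111.
.1111.1.1.1......1.
.1..1.1.1.1.111111.
.1.11.1.1.1.1....1.
.1.11.1.1.1.1.1111.
.1.11.1.1.1.1.1..1.
.1.11.1.1.1.1.1.11.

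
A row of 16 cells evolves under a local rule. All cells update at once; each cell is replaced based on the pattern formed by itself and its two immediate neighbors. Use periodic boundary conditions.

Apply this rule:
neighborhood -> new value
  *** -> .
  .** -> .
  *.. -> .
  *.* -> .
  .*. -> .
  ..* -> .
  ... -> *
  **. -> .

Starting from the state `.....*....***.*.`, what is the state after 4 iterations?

.....*....*****.

iteration 1: ****...**.......
iteration 2: .....*....*****.
iteration 3: ****...**.......  (repeats iteration 1; period 2)
iteration 4: .....*....*****.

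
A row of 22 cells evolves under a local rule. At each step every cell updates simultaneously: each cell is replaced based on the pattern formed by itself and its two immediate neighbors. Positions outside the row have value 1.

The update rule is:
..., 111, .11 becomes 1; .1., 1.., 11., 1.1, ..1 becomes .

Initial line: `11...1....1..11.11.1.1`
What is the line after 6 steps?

step 1: 1..1...11....1..1....1
step 2: .....1.1..11......11.1
step 3: .111......1..1111.1..1
step 4: .11..1111....111.....1
step 5: .1...111..11.11..111.1
step 6: ...1.11...1..1...11..1

...1.11...1..1...11..1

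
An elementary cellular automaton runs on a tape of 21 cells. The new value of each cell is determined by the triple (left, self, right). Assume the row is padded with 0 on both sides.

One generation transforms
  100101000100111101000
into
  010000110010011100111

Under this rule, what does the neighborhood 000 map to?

1

At position 7 the neighborhood is 000; the next row has 1 there.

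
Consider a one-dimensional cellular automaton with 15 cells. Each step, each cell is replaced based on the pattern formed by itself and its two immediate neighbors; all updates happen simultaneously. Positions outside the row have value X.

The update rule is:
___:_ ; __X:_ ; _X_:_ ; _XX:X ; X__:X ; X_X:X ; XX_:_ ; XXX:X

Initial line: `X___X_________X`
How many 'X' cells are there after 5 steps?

5

step 1: _X___X________X
step 2: X_X___X_______X
step 3: _X_X___X______X
step 4: X_X_X___X_____X
step 5: _X_X_X___X____X
count of X: 5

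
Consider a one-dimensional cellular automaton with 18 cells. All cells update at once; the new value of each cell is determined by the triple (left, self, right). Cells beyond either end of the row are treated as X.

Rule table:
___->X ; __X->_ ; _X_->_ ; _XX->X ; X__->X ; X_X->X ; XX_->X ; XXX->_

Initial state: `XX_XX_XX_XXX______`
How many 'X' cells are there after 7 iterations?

iteration 1: _XXXXXXXXX_XXXXXX_
iteration 2: XX_______XXX____XX
iteration 3: _XXXXXXX_X_XXXX_X_
iteration 4: XX_____XX_XX__XX_X
iteration 5: _XXXXX_XXXXXX_XXXX
iteration 6: XX___XXX____XXX___
iteration 7: _XXX_X_XXXX_X_XXX_
count of X: 12

12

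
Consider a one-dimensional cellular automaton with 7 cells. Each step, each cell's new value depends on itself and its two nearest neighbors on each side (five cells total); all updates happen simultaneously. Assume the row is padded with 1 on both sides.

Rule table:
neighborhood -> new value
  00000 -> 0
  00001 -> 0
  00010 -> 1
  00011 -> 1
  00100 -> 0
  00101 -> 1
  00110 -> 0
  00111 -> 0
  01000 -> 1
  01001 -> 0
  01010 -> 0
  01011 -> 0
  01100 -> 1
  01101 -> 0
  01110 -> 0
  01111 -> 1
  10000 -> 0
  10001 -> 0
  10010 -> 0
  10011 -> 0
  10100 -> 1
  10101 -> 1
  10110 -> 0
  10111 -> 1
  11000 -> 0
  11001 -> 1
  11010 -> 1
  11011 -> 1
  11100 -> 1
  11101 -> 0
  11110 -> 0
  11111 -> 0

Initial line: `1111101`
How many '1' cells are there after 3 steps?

0000011
0000101
0001101
count of 1: 3

3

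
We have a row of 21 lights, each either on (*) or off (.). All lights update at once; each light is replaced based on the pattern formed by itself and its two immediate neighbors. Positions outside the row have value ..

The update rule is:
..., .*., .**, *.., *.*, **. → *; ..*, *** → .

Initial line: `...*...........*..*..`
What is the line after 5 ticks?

**.***********.**.***
****.........******.*
*..*********.*....***
**.*.......******.*.*
**********.*....*****

**********.*....*****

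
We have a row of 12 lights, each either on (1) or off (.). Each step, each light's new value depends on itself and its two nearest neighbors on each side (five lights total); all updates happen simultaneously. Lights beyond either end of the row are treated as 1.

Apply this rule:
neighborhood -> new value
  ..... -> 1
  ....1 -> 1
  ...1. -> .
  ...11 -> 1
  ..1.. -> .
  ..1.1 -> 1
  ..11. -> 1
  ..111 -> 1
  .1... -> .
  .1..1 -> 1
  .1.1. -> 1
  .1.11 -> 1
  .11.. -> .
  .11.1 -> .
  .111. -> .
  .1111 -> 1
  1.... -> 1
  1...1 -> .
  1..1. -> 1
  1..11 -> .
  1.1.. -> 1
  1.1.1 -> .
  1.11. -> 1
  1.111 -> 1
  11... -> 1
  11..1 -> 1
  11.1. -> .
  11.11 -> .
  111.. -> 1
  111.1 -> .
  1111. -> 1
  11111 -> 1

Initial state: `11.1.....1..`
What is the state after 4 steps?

111111.11111

1..1.111..1.
111111.11111
11111..11111
111111.11111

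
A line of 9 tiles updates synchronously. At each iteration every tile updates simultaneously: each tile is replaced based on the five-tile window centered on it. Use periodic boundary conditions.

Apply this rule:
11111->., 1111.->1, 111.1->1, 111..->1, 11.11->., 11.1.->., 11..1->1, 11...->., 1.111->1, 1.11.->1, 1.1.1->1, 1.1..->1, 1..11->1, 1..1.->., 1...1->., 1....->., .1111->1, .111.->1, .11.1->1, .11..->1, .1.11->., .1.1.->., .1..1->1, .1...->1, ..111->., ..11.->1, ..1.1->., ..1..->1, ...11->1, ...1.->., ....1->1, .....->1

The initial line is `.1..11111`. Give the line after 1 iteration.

.111.1.11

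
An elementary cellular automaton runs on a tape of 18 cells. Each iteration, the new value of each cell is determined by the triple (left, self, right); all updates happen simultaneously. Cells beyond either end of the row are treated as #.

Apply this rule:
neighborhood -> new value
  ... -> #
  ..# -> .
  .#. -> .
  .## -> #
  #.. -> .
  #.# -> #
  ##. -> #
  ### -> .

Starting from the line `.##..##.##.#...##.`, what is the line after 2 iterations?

###..######..#.###
..#..#....#...##..

..#..#....#...##..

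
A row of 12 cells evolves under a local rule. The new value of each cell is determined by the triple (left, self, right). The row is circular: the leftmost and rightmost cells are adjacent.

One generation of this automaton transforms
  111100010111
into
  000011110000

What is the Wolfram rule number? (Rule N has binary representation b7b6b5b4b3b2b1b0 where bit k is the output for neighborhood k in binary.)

position 0: 111 → 0  (bit 7 = 0)
position 3: 110 → 0  (bit 6 = 0)
position 8: 101 → 0  (bit 5 = 0)
position 4: 100 → 1  (bit 4 = 1)
position 9: 011 → 0  (bit 3 = 0)
position 7: 010 → 1  (bit 2 = 1)
position 6: 001 → 1  (bit 1 = 1)
position 5: 000 → 1  (bit 0 = 1)
bits b7..b0 = 00010111 = 23

23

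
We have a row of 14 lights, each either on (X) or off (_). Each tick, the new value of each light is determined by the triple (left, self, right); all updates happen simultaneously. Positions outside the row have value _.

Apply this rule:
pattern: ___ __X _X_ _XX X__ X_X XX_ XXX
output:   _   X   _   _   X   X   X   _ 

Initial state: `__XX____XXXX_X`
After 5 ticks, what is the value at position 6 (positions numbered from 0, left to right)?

tick 1: _X_XX__X___XX_
tick 2: X_X_XXX_X_X_XX
tick 3: _X_X__XX_X_X_X
tick 4: X_X_XX_XX_X_X_
tick 5: _X_X_XX_XX_X_X
position 6 holds X

X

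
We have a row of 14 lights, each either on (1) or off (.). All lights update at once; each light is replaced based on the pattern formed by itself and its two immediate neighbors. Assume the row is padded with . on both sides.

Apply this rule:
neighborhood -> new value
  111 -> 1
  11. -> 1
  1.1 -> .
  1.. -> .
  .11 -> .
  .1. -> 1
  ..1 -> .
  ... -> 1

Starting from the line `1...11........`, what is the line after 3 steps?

1.1..1...11111

1.1..1.1111111
1.1..1..111111
1.1..1...11111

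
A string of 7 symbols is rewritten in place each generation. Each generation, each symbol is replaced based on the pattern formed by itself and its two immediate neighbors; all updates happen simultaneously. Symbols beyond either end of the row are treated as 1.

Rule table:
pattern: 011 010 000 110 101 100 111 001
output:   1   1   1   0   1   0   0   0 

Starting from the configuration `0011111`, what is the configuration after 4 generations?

0010011

generation 1: 0010000
generation 2: 0010110
generation 3: 0011101
generation 4: 0010011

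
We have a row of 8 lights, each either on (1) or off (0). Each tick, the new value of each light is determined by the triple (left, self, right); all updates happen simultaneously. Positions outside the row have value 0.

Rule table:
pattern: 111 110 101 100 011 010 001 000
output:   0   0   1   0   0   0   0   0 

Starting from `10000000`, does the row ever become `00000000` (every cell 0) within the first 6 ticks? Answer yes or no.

yes

00000000
all cells are 0 at tick 1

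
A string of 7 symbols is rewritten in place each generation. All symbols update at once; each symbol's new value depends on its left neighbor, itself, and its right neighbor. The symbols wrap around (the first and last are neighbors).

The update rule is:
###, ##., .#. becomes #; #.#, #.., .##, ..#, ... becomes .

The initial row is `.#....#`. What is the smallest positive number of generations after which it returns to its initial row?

generation 1: .#....#

1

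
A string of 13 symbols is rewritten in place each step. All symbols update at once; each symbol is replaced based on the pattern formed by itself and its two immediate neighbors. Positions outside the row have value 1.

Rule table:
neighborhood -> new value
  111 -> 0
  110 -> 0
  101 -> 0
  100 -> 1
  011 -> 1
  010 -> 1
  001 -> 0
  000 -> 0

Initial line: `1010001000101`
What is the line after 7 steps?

0011001100101
1010101010101
0010101010101
1010101010101  (repeats step 2; period 2)
step 7: 0010101010101

0010101010101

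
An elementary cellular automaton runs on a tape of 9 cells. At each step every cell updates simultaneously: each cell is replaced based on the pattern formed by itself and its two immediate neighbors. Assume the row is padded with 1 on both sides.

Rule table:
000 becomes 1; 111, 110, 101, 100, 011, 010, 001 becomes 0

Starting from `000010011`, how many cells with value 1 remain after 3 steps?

011000000
000011110
011000000
count of 1: 2

2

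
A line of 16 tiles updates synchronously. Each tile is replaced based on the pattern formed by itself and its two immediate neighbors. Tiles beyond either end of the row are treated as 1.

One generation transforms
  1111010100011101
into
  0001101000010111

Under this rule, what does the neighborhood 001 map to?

At position 10 the neighborhood is 001; the next row has 0 there.

0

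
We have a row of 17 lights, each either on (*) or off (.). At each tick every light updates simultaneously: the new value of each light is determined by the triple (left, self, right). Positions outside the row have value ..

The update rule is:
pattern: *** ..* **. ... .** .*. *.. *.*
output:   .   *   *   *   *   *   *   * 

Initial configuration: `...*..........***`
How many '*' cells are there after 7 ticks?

16

tick 1: ***************.*
tick 2: *.............***
tick 3: ***************.*  (repeats tick 1; period 2)
tick 7: ***************.*
count of *: 16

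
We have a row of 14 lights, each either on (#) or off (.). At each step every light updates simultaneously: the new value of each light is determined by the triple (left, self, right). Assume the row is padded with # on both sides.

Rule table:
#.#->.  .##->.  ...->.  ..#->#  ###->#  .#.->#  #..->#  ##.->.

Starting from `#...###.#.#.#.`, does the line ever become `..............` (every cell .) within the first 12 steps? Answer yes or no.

no

.#.#.#..#.#.#.
.#.#.####.#.#.
.#.#..##..#.#.
.#.###..###.#.
.#..#.##.#..#.
.####....####.
..##.#..#.##..
##...####...##
#.#.#.##.#.#.#
..#.#....#.#..
###.##..##.###
##....##....##
step 12 is ##....##....##, still not uniform .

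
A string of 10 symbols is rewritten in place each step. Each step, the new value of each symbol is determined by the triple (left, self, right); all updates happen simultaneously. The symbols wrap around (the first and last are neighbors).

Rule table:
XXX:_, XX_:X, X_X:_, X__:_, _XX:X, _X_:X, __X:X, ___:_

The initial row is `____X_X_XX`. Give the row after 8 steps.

___XX_X_XX
__XXX_X_XX
_XX_X_X_XX
_XX_X_X_XX  (fixed point — unchanged through step 8)

_XX_X_X_XX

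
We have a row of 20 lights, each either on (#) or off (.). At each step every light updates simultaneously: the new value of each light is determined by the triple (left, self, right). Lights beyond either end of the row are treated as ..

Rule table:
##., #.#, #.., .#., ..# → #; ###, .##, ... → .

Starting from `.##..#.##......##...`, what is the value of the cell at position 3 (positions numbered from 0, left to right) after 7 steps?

#.#####.##....#.##..
##....##.##..###.##.
.##..#.##.###..##.##
#.#####.##..###.##.#
##....##.###..##.###
.##..#.##..###.##..#
#.#####.###..##.####
position 3 holds #

#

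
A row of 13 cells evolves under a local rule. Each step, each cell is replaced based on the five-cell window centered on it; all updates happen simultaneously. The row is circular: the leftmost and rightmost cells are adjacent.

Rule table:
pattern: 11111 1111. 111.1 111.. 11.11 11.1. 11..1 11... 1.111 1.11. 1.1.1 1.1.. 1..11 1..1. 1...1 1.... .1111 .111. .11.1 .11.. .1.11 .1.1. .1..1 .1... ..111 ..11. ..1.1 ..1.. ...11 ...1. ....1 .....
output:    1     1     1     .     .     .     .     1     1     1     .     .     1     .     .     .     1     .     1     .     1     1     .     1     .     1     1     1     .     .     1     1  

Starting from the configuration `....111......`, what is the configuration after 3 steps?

step 1: 111....1.1111
step 2: 11.1.1.111111
step 3: 11..1.1111111

11..1.1111111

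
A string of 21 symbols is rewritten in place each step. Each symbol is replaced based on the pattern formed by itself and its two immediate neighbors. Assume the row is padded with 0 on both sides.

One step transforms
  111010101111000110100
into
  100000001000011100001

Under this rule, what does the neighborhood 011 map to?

1

At position 0 the neighborhood is 011; the next row has 1 there.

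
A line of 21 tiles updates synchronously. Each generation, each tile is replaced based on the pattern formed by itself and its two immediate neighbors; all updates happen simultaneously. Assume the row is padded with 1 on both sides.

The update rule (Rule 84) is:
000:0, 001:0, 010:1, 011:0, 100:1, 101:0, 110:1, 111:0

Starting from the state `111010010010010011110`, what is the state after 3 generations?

generation 1: 001011011011011000010
generation 2: 101001001001001100010
generation 3: 101101101101100110010

101101101101100110010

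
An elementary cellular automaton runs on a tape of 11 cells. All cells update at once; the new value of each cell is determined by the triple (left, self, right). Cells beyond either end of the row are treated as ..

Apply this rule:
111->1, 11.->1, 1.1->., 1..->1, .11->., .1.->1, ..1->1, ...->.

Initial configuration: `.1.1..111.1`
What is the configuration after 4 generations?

.111..111.1

generation 1: 11.111.11.1
generation 2: .1..11..1.1
generation 3: 1111.1111.1
generation 4: .111..111.1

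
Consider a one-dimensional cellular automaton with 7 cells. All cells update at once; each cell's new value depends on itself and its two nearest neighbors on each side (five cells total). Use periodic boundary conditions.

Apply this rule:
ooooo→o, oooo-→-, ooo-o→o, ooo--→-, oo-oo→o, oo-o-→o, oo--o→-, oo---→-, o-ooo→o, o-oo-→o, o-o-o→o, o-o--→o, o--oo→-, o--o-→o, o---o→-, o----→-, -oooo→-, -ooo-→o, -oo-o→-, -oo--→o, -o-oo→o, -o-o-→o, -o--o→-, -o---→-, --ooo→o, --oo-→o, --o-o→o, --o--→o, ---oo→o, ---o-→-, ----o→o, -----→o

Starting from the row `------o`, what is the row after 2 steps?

--ooooo

--ooo-o
--ooooo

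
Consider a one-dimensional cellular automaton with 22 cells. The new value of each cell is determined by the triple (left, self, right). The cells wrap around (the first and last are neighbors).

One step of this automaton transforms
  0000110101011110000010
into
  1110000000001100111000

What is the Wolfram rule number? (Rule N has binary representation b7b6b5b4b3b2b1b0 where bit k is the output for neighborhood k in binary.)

position 12: 111 → 1  (bit 7 = 1)
position 5: 110 → 0  (bit 6 = 0)
position 6: 101 → 0  (bit 5 = 0)
position 15: 100 → 0  (bit 4 = 0)
position 4: 011 → 0  (bit 3 = 0)
position 7: 010 → 0  (bit 2 = 0)
position 3: 001 → 0  (bit 1 = 0)
position 0: 000 → 1  (bit 0 = 1)
bits b7..b0 = 10000001 = 129

129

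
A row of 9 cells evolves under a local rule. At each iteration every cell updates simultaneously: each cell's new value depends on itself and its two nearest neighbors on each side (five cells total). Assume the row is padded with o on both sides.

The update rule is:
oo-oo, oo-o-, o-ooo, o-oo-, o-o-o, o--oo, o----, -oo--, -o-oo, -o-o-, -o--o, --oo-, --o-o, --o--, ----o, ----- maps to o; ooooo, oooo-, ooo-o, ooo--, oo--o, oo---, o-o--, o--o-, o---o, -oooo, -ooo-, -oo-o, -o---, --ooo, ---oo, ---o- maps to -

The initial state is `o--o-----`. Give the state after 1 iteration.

---o-ooo-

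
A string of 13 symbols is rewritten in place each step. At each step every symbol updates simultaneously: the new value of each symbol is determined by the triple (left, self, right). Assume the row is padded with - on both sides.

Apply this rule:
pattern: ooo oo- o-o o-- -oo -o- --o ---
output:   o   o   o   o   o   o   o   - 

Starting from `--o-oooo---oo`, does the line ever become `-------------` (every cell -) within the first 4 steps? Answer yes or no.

no

step 1: -oooooooo-ooo
step 2: ooooooooooooo
step 3: ooooooooooooo  (fixed point — unchanged through step 4)
step 4 is ooooooooooooo, still not uniform -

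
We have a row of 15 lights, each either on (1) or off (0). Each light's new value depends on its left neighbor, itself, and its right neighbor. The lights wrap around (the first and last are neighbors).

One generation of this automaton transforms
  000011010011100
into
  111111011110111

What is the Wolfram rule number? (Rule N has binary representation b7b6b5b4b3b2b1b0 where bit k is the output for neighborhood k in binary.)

95

position 11: 111 → 0  (bit 7 = 0)
position 5: 110 → 1  (bit 6 = 1)
position 6: 101 → 0  (bit 5 = 0)
position 8: 100 → 1  (bit 4 = 1)
position 4: 011 → 1  (bit 3 = 1)
position 7: 010 → 1  (bit 2 = 1)
position 3: 001 → 1  (bit 1 = 1)
position 0: 000 → 1  (bit 0 = 1)
bits b7..b0 = 01011111 = 95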